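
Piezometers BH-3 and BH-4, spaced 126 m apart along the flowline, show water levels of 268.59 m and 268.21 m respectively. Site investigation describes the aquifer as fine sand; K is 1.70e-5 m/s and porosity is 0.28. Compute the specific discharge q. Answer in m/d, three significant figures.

0.00443 m/d

Hydraulic gradient i = (268.59 − 268.21) / 126 = 0.38 / 126 = 0.003016
K = 1.70e-5 m/s × 86400 s/d = 1.469 m/d
Specific discharge q = 1.469 × 0.003016 = 0.004430 m/d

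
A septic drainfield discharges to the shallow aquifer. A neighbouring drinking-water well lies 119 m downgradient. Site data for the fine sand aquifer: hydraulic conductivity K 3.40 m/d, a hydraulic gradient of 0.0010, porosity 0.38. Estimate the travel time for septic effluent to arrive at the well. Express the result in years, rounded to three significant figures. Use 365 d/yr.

Specific discharge q = 3.40 × 0.0010 = 0.003400 m/d
Seepage velocity v = q / n = 0.003400 / 0.38 = 0.008947 m/d
t = L / v = 119 / 0.008947 = 13300 d
   = 13300 / 365 = 36.4 yr

36.4 years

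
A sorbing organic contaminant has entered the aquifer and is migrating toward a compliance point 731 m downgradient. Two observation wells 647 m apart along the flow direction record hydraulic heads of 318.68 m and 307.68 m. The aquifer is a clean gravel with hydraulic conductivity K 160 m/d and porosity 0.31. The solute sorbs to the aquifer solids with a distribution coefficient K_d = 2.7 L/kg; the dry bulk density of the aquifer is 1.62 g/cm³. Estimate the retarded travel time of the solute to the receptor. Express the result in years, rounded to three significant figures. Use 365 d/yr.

Hydraulic gradient i = (318.68 − 307.68) / 647 = 11.00 / 647 = 0.01700
Darcy flux q = K·i = 160 × 0.01700 = 2.720 m/d
v_s = q/n_e = 2.720/0.31 = 8.775 m/d
Retardation R = 1 + ρ_b·K_d/n = 1 + 1.62×2.7/0.31 = 15.11
Contaminant velocity v_c = v/R = 8.775/15.11 = 0.5808 m/d
t = L/v_c = 731/0.5808 = 1259 d
   = 1259/365 = 3.45 yr

3.45 years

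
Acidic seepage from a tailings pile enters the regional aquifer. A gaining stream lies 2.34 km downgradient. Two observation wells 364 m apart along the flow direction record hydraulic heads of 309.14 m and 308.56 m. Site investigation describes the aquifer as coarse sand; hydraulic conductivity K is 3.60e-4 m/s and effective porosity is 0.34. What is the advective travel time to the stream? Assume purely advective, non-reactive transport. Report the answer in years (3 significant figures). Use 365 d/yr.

Hydraulic gradient i = (309.14 − 308.56) / 364 = 0.58 / 364 = 0.001593
K = 3.60e-4 m/s × 86400 s/d = 31.10 m/d
Specific discharge q = 31.10 × 0.001593 = 0.04956 m/d
v_s = q/n_e = 0.04956/0.34 = 0.1458 m/d
L = 2.34 km = 2340 m
t = L / v = 2340 / 0.1458 = 16050 d
   = 16050 / 365 = 44.0 yr

44.0 years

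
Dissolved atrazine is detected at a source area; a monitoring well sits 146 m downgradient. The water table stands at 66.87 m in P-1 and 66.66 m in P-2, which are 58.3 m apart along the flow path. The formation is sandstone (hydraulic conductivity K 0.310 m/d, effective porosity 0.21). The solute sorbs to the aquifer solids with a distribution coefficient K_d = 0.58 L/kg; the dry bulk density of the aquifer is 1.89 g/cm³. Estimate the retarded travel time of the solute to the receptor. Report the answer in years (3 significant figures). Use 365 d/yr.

Hydraulic gradient i = (66.87 − 66.66) / 58.3 = 0.21 / 58.3 = 0.003602
q = Ki = 0.310 × 0.003602 = 0.001117 m/d
v_s = q/n_e = 0.001117/0.21 = 0.005317 m/d
Retardation R = 1 + ρ_b·K_d/n = 1 + 1.89×0.58/0.21 = 6.220
Contaminant velocity v_c = v/R = 0.005317/6.220 = 8.549e-4 m/d
t = L/v_c = 146/8.549e-4 = 170800 d
   = 170800/365 = 468 yr

468 years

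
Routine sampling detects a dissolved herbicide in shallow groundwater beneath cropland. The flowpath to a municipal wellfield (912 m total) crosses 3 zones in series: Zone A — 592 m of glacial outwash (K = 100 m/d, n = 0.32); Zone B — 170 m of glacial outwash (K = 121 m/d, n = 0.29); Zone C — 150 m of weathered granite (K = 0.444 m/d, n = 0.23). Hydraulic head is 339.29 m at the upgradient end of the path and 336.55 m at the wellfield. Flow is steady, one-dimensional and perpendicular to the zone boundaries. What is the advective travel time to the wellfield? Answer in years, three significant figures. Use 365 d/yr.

94.3 years

Total head drop ΔH = 339.29 − 336.55 = 2.74 m
Continuity: the same q passes through each zone, so ΔH = q·Σ(L_j/K_j) — the zones act as resistances in series.
Σ(L/K) = 592/100 + 170/121 + 150/0.444 = 5.920 + 1.405 + 337.8 = 345.2 d
q = ΔH / Σ(L/K) = 2.74 / 345.2 = 0.007938 m/d (same in every zone)
Zone A: v = q/n = 0.007938/0.32 = 0.02481 m/d → t_A = 592/0.02481 = 23860 d
Zone B: v = q/n = 0.007938/0.29 = 0.02737 m/d → t_B = 170/0.02737 = 6210 d
Zone C: v = q/n = 0.007938/0.23 = 0.03451 m/d → t_C = 150/0.03451 = 4346 d
Total t = 23860 + 6210 + 4346 = 34420 d
   = 34420 / 365 = 94.3 yr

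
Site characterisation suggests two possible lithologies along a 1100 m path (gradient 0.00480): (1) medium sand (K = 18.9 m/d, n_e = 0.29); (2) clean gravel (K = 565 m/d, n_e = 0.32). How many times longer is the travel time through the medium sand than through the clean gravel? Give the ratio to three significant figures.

27.1

Unit 1 (medium sand): v = 18.9×0.0048/0.29 = 0.3128 m/d, t = 1100/0.3128 = 3516 d
Unit 2 (clean gravel): v = 565×0.0048/0.32 = 8.475 m/d, t = 1100/8.475 = 129.8 d
t(medium sand) / t(clean gravel) = 3516/129.8 = 27.1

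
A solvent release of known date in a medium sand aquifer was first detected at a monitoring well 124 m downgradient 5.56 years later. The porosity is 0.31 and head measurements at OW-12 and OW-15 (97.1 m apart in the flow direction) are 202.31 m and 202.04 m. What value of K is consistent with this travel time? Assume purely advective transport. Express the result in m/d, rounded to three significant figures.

6.81 m/d

Hydraulic gradient i = (202.31 − 202.04) / 97.1 = 0.27 / 97.1 = 0.002781
t = 5.56 years = 2029 d
v = L / t = 124 / 2029 = 0.06110 m/d
K = v · n / i = 0.06110 × 0.31 / 0.002781 = 6.81 m/d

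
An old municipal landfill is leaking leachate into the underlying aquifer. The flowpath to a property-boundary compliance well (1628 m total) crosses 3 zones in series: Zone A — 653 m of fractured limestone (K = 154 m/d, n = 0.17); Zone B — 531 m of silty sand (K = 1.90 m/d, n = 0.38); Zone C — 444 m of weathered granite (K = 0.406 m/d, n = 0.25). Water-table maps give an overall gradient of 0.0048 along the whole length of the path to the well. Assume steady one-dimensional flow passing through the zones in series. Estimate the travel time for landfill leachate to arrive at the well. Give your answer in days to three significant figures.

For zones in series the flux q is common to all zones; the equivalent conductivity is the harmonic (thickness-weighted) mean, K_eq = L_total / Σ(L_j/K_j).
Σ(L/K) = 653/154 + 531/1.90 + 444/0.406 = 4.240 + 279.5 + 1094 = 1377 d
K_eq = L_total / Σ(L/K) = 1628 / 1377 = 1.182 m/d
q = K_eq · i = 1.182 × 0.0048 = 0.005674 m/d (same in every zone)
Zone A: v = q/n = 0.005674/0.17 = 0.03337 m/d → t_A = 653/0.03337 = 19570 d
Zone B: v = q/n = 0.005674/0.38 = 0.01493 m/d → t_B = 531/0.01493 = 35560 d
Zone C: v = q/n = 0.005674/0.25 = 0.02269 m/d → t_C = 444/0.02269 = 19560 d
Total t = 19570 + 35560 + 19560 = 74690 d

74700 days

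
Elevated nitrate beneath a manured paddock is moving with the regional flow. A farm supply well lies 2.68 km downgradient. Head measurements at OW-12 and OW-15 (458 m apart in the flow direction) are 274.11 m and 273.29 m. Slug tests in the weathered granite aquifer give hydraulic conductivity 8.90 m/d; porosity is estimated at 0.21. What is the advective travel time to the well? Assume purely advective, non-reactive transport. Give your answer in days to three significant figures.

35300 days

Hydraulic gradient i = (274.11 − 273.29) / 458 = 0.82 / 458 = 0.001790
Specific discharge q = 8.90 × 0.001790 = 0.01593 m/d
Seepage velocity v = q / n = 0.01593 / 0.21 = 0.07588 m/d
L = 2.68 km = 2680 m
t = L / v = 2680 / 0.07588 = 35320 d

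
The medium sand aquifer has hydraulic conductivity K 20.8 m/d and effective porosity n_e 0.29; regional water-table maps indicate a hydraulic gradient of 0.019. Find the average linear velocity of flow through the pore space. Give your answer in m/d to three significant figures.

Darcy flux q = K·i = 20.8 × 0.019 = 0.3952 m/d
v = Ki/n = 20.8·0.019/0.29 = 1.363 m/d

1.36 m/d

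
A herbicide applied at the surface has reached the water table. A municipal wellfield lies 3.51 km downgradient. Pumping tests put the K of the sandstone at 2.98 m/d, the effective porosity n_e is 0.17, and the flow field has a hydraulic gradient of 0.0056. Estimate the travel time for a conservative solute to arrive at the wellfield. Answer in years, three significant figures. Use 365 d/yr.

98.0 years

Specific discharge q = 2.98 × 0.0056 = 0.01669 m/d
v_s = q/n_e = 0.01669/0.17 = 0.09816 m/d
L = 3.51 km = 3510 m
t = L / v = 3510 / 0.09816 = 35760 d
   = 35760 / 365 = 98.0 yr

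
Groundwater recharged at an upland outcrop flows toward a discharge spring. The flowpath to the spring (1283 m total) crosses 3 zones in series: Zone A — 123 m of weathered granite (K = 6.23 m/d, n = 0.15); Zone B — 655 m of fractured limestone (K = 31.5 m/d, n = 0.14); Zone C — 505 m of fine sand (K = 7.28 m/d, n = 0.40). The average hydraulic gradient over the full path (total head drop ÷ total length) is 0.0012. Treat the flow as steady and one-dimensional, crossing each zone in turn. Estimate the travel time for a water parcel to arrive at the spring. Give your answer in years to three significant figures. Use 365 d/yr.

Steady 1-D flow in series ⇒ the Darcy flux q is identical in every zone and the zone head losses add (resistances L/K in series).
Σ(L/K) = 123/6.23 + 655/31.5 + 505/7.28 = 19.74 + 20.79 + 69.37 = 109.9 d
K_eq = L_total / Σ(L/K) = 1283 / 109.9 = 11.67 m/d
q = K_eq · i = 11.67 × 0.0012 = 0.01401 m/d (same in every zone)
Zone A: v = q/n = 0.01401/0.15 = 0.09339 m/d → t_A = 123/0.09339 = 1317 d
Zone B: v = q/n = 0.01401/0.14 = 0.1001 m/d → t_B = 655/0.1001 = 6546 d
Zone C: v = q/n = 0.01401/0.40 = 0.03502 m/d → t_C = 505/0.03502 = 14420 d
Total t = 1317 + 6546 + 14420 = 22280 d
   = 22280 / 365 = 61.0 yr

61.0 years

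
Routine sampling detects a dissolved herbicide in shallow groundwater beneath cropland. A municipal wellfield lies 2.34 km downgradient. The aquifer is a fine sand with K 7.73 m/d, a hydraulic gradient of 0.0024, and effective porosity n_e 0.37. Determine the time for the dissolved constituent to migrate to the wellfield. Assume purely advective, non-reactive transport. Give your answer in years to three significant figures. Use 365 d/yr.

128 years

q = Ki = 7.73 × 0.0024 = 0.01855 m/d
v_s = q/n_e = 0.01855/0.37 = 0.05014 m/d
L = 2.34 km = 2340 m
t = L / v = 2340 / 0.05014 = 46670 d
   = 46670 / 365 = 128 yr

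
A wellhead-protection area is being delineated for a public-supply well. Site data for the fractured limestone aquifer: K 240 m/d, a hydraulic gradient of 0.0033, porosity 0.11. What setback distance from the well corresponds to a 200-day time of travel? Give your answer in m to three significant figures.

Darcy flux q = K·i = 240 × 0.0033 = 0.7920 m/d
Average linear velocity = 0.7920 / 0.11 = 7.200 m/d
L = v × T = 7.200 × 200 = 1440 m

1440 m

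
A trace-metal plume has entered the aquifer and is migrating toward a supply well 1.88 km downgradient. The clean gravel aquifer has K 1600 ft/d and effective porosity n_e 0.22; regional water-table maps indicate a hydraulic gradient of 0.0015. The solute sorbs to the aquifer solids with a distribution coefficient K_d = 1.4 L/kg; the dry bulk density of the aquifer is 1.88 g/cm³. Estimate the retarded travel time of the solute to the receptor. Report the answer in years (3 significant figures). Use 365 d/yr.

20.1 years

K = 1600 ft/d × 0.3048 = 487.7 m/d
q = Ki = 487.7 × 0.0015 = 0.7315 m/d
Seepage velocity v = q / n = 0.7315 / 0.22 = 3.325 m/d
Retardation R = 1 + ρ_b·K_d/n = 1 + 1.88×1.4/0.22 = 12.96
Contaminant velocity v_c = v/R = 3.325/12.96 = 0.2565 m/d
L = 1.88 km = 1880 m
t = L/v_c = 1880/0.2565 = 7330 d
   = 7330/365 = 20.1 yr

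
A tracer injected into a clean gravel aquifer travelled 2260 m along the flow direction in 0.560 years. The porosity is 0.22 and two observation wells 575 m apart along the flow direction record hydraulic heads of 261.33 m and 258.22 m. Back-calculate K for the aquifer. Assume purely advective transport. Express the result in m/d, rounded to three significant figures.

450 m/d

Hydraulic gradient i = (261.33 − 258.22) / 575 = 3.11 / 575 = 0.005409
t = 0.560 years = 204.4 d
v = L / t = 2260 / 204.4 = 11.06 m/d
K = v · n / i = 11.06 × 0.22 / 0.005409 = 450 m/d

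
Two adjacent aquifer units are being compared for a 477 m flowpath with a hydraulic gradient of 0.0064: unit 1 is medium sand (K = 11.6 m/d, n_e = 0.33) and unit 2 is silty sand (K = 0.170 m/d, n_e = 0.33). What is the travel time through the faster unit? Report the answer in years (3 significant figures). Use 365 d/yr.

Unit 1 (medium sand): v = 11.6×0.0064/0.33 = 0.2250 m/d, t = 477/0.2250 = 2120 d
Unit 2 (silty sand): v = 0.170×0.0064/0.33 = 0.003297 m/d, t = 477/0.003297 = 144700 d
Faster: 2120 d / 365 = 5.81 yr

5.81 years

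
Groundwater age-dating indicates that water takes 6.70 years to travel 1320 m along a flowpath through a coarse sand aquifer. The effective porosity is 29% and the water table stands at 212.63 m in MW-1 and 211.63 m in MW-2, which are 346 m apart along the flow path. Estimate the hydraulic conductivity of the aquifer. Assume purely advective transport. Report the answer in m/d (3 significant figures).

Hydraulic gradient i = (212.63 − 211.63) / 346 = 1.00 / 346 = 0.002890
t = 6.70 years = 2446 d
v = L / t = 1320 / 2446 = 0.5398 m/d
K = v · n / i = 0.5398 × 0.29 / 0.002890 = 54.2 m/d

54.2 m/d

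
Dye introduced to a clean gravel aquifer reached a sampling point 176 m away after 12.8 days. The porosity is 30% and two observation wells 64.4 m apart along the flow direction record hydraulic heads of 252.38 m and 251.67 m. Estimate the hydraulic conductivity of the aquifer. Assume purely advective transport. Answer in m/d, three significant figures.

Hydraulic gradient i = (252.38 − 251.67) / 64.4 = 0.71 / 64.4 = 0.01102
v = L / t = 176 / 12.8 = 13.75 m/d
K = v · n / i = 13.75 × 0.30 / 0.01102 = 374 m/d

374 m/d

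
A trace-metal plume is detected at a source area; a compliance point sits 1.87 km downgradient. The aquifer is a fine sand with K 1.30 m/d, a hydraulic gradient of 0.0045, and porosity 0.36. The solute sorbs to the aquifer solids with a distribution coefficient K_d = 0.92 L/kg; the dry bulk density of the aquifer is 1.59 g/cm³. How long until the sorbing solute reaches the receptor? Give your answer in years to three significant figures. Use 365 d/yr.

1600 years

Darcy flux q = K·i = 1.30 × 0.0045 = 0.005850 m/d
Seepage velocity v = q / n = 0.005850 / 0.36 = 0.01625 m/d
Retardation R = 1 + ρ_b·K_d/n = 1 + 1.59×0.92/0.36 = 5.063
Contaminant velocity v_c = v/R = 0.01625/5.063 = 0.003209 m/d
L = 1.87 km = 1870 m
t = L/v_c = 1870/0.003209 = 582700 d
   = 582700/365 = 1600 yr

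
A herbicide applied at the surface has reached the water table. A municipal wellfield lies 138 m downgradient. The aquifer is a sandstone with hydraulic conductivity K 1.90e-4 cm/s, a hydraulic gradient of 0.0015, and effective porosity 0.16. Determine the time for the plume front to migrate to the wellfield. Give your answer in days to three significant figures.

89700 days

K = 1.90e-4 cm/s × 864 = 0.1642 m/d
Specific discharge q = 0.1642 × 0.0015 = 2.462e-4 m/d
v_s = q/n_e = 2.462e-4/0.16 = 0.001539 m/d
t = L / v = 138 / 0.001539 = 89670 d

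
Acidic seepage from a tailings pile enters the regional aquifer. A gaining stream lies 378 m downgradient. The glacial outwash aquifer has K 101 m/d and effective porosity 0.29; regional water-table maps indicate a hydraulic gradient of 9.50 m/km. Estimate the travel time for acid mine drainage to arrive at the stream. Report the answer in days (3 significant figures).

q = Ki = 101 × 0.0095 = 0.9595 m/d
Seepage velocity v = q / n = 0.9595 / 0.29 = 3.309 m/d
t = L / v = 378 / 3.309 = 114.2 d

114 days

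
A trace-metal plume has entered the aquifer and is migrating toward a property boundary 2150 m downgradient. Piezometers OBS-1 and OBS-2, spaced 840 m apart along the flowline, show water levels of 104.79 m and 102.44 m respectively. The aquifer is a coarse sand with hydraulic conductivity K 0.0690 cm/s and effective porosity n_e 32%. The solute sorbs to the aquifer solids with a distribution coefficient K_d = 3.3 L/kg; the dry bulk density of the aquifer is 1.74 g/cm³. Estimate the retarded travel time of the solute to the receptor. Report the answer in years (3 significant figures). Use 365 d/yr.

Hydraulic gradient i = (104.79 − 102.44) / 840 = 2.35 / 840 = 0.002798
K = 0.0690 cm/s × 864 = 59.62 m/d
q = Ki = 59.62 × 0.002798 = 0.1668 m/d
Average linear velocity = 0.1668 / 0.32 = 0.5212 m/d
Retardation R = 1 + ρ_b·K_d/n = 1 + 1.74×3.3/0.32 = 18.94
Contaminant velocity v_c = v/R = 0.5212/18.94 = 0.02751 m/d
t = L/v_c = 2150/0.02751 = 78150 d
   = 78150/365 = 214 yr

214 years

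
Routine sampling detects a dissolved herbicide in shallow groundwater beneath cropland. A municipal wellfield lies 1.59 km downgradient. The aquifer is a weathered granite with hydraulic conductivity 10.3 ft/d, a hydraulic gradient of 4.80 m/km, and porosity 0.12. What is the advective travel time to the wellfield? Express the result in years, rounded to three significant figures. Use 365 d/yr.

34.7 years

K = 10.3 ft/d × 0.3048 = 3.139 m/d
q = Ki = 3.139 × 0.0048 = 0.01507 m/d
v_s = q/n_e = 0.01507/0.12 = 0.1256 m/d
L = 1.59 km = 1590 m
t = L / v = 1590 / 0.1256 = 12660 d
   = 12660 / 365 = 34.7 yr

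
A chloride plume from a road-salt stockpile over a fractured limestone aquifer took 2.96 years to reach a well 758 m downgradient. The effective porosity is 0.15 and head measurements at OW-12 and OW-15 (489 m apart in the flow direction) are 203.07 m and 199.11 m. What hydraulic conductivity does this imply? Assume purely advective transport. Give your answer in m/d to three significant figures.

13.0 m/d

Hydraulic gradient i = (203.07 − 199.11) / 489 = 3.96 / 489 = 0.008098
t = 2.96 years = 1080 d
v = L / t = 758 / 1080 = 0.7016 m/d
K = v · n / i = 0.7016 × 0.15 / 0.008098 = 13.0 m/d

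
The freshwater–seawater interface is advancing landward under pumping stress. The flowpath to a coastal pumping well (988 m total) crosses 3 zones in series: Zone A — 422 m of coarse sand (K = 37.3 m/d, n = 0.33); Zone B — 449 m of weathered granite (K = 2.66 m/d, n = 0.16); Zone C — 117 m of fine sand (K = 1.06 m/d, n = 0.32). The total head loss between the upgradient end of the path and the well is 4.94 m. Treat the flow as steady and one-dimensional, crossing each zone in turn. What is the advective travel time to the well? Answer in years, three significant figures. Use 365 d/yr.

Continuity: the same q passes through each zone, so ΔH = q·Σ(L_j/K_j) — the zones act as resistances in series.
Σ(L/K) = 422/37.3 + 449/2.66 + 117/1.06 = 11.31 + 168.8 + 110.4 = 290.5 d
q = ΔH / Σ(L/K) = 4.94 / 290.5 = 0.01701 m/d (same in every zone)
Zone A: v = q/n = 0.01701/0.33 = 0.05153 m/d → t_A = 422/0.05153 = 8189 d
Zone B: v = q/n = 0.01701/0.16 = 0.1063 m/d → t_B = 449/0.1063 = 4224 d
Zone C: v = q/n = 0.01701/0.32 = 0.05314 m/d → t_C = 117/0.05314 = 2202 d
Total t = 8189 + 4224 + 2202 = 14610 d
   = 14610 / 365 = 40.0 yr

40.0 years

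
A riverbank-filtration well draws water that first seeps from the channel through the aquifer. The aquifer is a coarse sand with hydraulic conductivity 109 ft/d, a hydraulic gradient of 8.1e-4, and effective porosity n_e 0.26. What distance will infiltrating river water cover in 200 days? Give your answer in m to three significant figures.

20.7 m

K = 109 ft/d × 0.3048 = 33.22 m/d
Darcy flux q = K·i = 33.22 × 8.1e-4 = 0.02691 m/d
Seepage velocity v = q / n = 0.02691 / 0.26 = 0.1035 m/d
L = v × T = 0.1035 × 200 = 20.70 m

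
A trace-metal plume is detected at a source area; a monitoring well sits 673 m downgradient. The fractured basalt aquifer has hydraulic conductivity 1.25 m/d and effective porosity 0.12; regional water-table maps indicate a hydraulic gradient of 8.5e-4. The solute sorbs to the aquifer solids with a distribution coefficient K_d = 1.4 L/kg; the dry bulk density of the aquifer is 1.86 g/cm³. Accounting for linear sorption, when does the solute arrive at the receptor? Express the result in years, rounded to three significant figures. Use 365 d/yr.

q = Ki = 1.25 × 8.5e-4 = 0.001062 m/d
v = Ki/n = 1.25·8.5e-4/0.12 = 0.008854 m/d
Retardation R = 1 + ρ_b·K_d/n = 1 + 1.86×1.4/0.12 = 22.70
Contaminant velocity v_c = v/R = 0.008854/22.70 = 3.901e-4 m/d
t = L/v_c = 673/3.901e-4 = 1.725e6 d
   = 1.725e6/365 = 4730 yr

4730 years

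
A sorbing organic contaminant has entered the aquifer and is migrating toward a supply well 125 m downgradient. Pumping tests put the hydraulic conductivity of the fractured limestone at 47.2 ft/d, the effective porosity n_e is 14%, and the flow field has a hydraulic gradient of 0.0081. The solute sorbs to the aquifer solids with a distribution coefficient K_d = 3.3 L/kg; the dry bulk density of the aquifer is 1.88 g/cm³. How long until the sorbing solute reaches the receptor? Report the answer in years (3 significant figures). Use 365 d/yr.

K = 47.2 ft/d × 0.3048 = 14.39 m/d
q = Ki = 14.39 × 0.0081 = 0.1165 m/d
v = Ki/n = 14.39·0.0081/0.14 = 0.8324 m/d
Retardation R = 1 + ρ_b·K_d/n = 1 + 1.88×3.3/0.14 = 45.31
Contaminant velocity v_c = v/R = 0.8324/45.31 = 0.01837 m/d
t = L/v_c = 125/0.01837 = 6805 d
   = 6805/365 = 18.6 yr

18.6 years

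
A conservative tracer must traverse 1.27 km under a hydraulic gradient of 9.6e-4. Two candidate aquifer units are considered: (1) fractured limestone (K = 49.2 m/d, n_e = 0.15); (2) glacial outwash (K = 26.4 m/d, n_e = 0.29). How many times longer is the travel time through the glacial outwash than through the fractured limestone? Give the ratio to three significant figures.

Unit 1 (fractured limestone): v = 49.2×9.6e-4/0.15 = 0.3149 m/d, t = 1270/0.3149 = 4033 d
Unit 2 (glacial outwash): v = 26.4×9.6e-4/0.29 = 0.08739 m/d, t = 1270/0.08739 = 14530 d
t(glacial outwash) / t(fractured limestone) = 14530/4033 = 3.60

3.60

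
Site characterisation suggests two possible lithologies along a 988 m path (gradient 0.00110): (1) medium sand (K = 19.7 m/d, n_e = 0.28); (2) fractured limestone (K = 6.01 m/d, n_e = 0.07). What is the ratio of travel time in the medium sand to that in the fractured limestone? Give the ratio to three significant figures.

1.22

Unit 1 (medium sand): v = 19.7×0.0011/0.28 = 0.07739 m/d, t = 988/0.07739 = 12770 d
Unit 2 (fractured limestone): v = 6.01×0.0011/0.07 = 0.09444 m/d, t = 988/0.09444 = 10460 d
t(medium sand) / t(fractured limestone) = 12770/10460 = 1.22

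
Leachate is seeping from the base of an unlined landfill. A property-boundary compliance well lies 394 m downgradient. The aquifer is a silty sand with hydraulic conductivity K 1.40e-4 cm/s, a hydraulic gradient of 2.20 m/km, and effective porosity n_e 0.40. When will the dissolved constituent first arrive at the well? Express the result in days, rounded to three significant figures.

K = 1.40e-4 cm/s × 864 = 0.1210 m/d
q = Ki = 0.1210 × 0.0022 = 2.661e-4 m/d
v_s = q/n_e = 2.661e-4/0.40 = 6.653e-4 m/d
t = L / v = 394 / 6.653e-4 = 592200 d

592000 days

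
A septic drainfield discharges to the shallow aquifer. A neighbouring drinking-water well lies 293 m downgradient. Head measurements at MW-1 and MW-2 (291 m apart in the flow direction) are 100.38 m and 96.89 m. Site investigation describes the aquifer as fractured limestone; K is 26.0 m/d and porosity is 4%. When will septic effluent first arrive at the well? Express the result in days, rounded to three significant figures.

37.6 days

Hydraulic gradient i = (100.38 − 96.89) / 291 = 3.49 / 291 = 0.01199
Specific discharge q = 26.0 × 0.01199 = 0.3118 m/d
v = Ki/n = 26.0·0.01199/0.04 = 7.796 m/d
t = L / v = 293 / 7.796 = 37.59 d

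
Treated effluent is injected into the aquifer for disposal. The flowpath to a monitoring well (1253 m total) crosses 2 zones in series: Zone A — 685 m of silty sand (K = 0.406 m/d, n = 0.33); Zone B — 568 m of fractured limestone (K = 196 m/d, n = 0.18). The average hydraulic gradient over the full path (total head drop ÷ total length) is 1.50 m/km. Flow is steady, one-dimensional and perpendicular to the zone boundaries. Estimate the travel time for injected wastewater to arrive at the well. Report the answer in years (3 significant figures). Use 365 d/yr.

809 years

Steady 1-D flow in series ⇒ the Darcy flux q is identical in every zone and the zone head losses add (resistances L/K in series).
Σ(L/K) = 685/0.406 + 568/196 = 1687 + 2.898 = 1690 d
K_eq = L_total / Σ(L/K) = 1253 / 1690 = 0.7414 m/d
q = K_eq · i = 0.7414 × 0.0015 = 0.001112 m/d (same in every zone)
Zone A: v = q/n = 0.001112/0.33 = 0.003370 m/d → t_A = 685/0.003370 = 203300 d
Zone B: v = q/n = 0.001112/0.18 = 0.006178 m/d → t_B = 568/0.006178 = 91940 d
Total t = 203300 + 91940 = 295200 d
   = 295200 / 365 = 809 yr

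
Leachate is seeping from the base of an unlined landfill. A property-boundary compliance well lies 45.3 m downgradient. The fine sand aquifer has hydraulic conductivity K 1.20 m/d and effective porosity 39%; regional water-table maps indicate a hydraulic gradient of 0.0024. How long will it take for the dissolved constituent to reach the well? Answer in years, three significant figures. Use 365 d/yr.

16.8 years

Darcy flux q = K·i = 1.20 × 0.0024 = 0.002880 m/d
v = Ki/n = 1.20·0.0024/0.39 = 0.007385 m/d
t = L / v = 45.3 / 0.007385 = 6134 d
   = 6134 / 365 = 16.8 yr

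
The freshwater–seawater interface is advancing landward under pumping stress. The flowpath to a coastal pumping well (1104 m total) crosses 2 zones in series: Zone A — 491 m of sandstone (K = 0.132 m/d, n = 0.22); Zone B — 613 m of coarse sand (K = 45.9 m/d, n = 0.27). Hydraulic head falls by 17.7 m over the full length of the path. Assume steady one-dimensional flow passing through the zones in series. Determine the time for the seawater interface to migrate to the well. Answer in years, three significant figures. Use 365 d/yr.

158 years

Steady 1-D flow in series ⇒ the Darcy flux q is identical in every zone and the zone head losses add (resistances L/K in series).
Σ(L/K) = 491/0.132 + 613/45.9 = 3720 + 13.36 = 3733 d
q = ΔH / Σ(L/K) = 17.7 / 3733 = 0.004741 m/d (same in every zone)
Zone A: v = q/n = 0.004741/0.22 = 0.02155 m/d → t_A = 491/0.02155 = 22780 d
Zone B: v = q/n = 0.004741/0.27 = 0.01756 m/d → t_B = 613/0.01756 = 34910 d
Total t = 22780 + 34910 = 57690 d
   = 57690 / 365 = 158 yr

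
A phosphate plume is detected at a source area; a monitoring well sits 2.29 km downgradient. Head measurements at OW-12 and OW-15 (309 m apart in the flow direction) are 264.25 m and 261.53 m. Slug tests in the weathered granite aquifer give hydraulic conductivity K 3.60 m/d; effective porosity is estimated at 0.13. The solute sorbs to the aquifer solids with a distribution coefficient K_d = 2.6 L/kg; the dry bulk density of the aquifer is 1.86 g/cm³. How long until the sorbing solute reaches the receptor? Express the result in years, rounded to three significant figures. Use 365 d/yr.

Hydraulic gradient i = (264.25 − 261.53) / 309 = 2.72 / 309 = 0.008803
Darcy flux q = K·i = 3.60 × 0.008803 = 0.03169 m/d
v = Ki/n = 3.60·0.008803/0.13 = 0.2438 m/d
Retardation R = 1 + ρ_b·K_d/n = 1 + 1.86×2.6/0.13 = 38.20
Contaminant velocity v_c = v/R = 0.2438/38.20 = 0.006381 m/d
L = 2.29 km = 2290 m
t = L/v_c = 2290/0.006381 = 358900 d
   = 358900/365 = 983 yr

983 years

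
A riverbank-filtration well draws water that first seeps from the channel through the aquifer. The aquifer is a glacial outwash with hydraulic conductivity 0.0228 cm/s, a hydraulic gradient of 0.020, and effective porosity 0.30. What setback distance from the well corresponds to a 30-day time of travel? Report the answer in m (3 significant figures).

39.4 m

K = 0.0228 cm/s × 864 = 19.70 m/d
q = Ki = 19.70 × 0.020 = 0.3940 m/d
v_s = q/n_e = 0.3940/0.30 = 1.313 m/d
L = v × T = 1.313 × 30 = 39.40 m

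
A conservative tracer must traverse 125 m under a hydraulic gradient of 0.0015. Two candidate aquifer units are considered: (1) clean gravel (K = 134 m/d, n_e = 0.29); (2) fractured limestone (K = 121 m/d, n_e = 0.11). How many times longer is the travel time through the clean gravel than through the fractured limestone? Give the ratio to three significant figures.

Unit 1 (clean gravel): v = 134×0.0015/0.29 = 0.6931 m/d, t = 125/0.6931 = 180.3 d
Unit 2 (fractured limestone): v = 121×0.0015/0.11 = 1.650 m/d, t = 125/1.650 = 75.76 d
t(clean gravel) / t(fractured limestone) = 180.3/75.76 = 2.38

2.38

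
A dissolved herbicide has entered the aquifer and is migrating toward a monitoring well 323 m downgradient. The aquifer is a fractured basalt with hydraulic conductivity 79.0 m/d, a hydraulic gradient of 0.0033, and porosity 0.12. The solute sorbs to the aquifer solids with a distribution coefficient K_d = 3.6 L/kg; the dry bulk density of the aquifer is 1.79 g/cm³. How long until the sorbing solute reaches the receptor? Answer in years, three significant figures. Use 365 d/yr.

22.3 years

q = Ki = 79.0 × 0.0033 = 0.2607 m/d
v_s = q/n_e = 0.2607/0.12 = 2.173 m/d
Retardation R = 1 + ρ_b·K_d/n = 1 + 1.79×3.6/0.12 = 54.70
Contaminant velocity v_c = v/R = 2.173/54.70 = 0.03972 m/d
t = L/v_c = 323/0.03972 = 8133 d
   = 8133/365 = 22.3 yr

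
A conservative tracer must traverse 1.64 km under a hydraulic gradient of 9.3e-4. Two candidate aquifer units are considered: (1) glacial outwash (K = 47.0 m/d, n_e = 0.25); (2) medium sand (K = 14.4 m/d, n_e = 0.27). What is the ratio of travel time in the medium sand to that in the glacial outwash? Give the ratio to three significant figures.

Unit 1 (glacial outwash): v = 47.0×9.3e-4/0.25 = 0.1748 m/d, t = 1640/0.1748 = 9380 d
Unit 2 (medium sand): v = 14.4×9.3e-4/0.27 = 0.04960 m/d, t = 1640/0.04960 = 33060 d
t(medium sand) / t(glacial outwash) = 33060/9380 = 3.53

3.53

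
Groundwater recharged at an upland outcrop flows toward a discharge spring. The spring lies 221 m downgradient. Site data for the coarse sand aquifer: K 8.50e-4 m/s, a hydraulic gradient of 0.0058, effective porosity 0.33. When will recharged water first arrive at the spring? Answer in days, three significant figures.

171 days

K = 8.50e-4 m/s × 86400 s/d = 73.44 m/d
q = Ki = 73.44 × 0.0058 = 0.4260 m/d
Seepage velocity v = q / n = 0.4260 / 0.33 = 1.291 m/d
t = L / v = 221 / 1.291 = 171.2 d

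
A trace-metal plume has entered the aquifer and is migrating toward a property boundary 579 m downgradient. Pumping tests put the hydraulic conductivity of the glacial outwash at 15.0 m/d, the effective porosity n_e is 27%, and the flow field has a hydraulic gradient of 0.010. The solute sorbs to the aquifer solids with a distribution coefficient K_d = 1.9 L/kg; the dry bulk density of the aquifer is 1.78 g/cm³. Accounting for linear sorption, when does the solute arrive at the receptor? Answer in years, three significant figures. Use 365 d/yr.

38.6 years

Specific discharge q = 15.0 × 0.010 = 0.1500 m/d
Seepage velocity v = q / n = 0.1500 / 0.27 = 0.5556 m/d
Retardation R = 1 + ρ_b·K_d/n = 1 + 1.78×1.9/0.27 = 13.53
Contaminant velocity v_c = v/R = 0.5556/13.53 = 0.04107 m/d
t = L/v_c = 579/0.04107 = 14100 d
   = 14100/365 = 38.6 yr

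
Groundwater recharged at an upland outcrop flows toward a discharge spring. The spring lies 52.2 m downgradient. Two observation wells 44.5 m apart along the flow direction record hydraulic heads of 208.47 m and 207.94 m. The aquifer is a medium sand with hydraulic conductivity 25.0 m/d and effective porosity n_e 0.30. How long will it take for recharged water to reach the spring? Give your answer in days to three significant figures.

Hydraulic gradient i = (208.47 − 207.94) / 44.5 = 0.53 / 44.5 = 0.01191
Specific discharge q = 25.0 × 0.01191 = 0.2978 m/d
Seepage velocity v = q / n = 0.2978 / 0.30 = 0.9925 m/d
t = L / v = 52.2 / 0.9925 = 52.59 d

52.6 days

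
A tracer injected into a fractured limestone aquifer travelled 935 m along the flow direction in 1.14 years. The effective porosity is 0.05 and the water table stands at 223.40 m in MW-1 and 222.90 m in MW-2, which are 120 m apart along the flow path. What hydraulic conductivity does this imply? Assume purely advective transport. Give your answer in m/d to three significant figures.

Hydraulic gradient i = (223.40 − 222.90) / 120 = 0.50 / 120 = 0.004167
t = 1.14 years = 416.1 d
v = L / t = 935 / 416.1 = 2.247 m/d
K = v · n / i = 2.247 × 0.05 / 0.004167 = 27.0 m/d

27.0 m/d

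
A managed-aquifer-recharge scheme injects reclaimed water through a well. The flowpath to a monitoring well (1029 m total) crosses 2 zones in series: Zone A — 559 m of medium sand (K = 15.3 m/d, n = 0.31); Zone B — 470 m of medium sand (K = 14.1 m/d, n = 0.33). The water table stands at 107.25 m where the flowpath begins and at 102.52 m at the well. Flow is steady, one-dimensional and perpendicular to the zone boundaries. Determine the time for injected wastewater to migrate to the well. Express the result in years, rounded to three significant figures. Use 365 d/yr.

13.3 years

Total head drop ΔH = 107.25 − 102.52 = 4.73 m
Continuity: the same q passes through each zone, so ΔH = q·Σ(L_j/K_j) — the zones act as resistances in series.
Σ(L/K) = 559/15.3 + 470/14.1 = 36.54 + 33.33 = 69.87 d
q = ΔH / Σ(L/K) = 4.73 / 69.87 = 0.06770 m/d (same in every zone)
Zone A: v = q/n = 0.06770/0.31 = 0.2184 m/d → t_A = 559/0.2184 = 2560 d
Zone B: v = q/n = 0.06770/0.33 = 0.2051 m/d → t_B = 470/0.2051 = 2291 d
Total t = 2560 + 2291 = 4851 d
   = 4851 / 365 = 13.3 yr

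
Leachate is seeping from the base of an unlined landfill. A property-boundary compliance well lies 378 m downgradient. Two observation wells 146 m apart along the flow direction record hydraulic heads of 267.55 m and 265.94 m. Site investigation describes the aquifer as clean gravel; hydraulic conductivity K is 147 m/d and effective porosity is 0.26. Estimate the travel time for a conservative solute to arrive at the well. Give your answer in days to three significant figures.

60.6 days

Hydraulic gradient i = (267.55 − 265.94) / 146 = 1.61 / 146 = 0.01103
Specific discharge q = 147 × 0.01103 = 1.621 m/d
v = Ki/n = 147·0.01103/0.26 = 6.235 m/d
t = L / v = 378 / 6.235 = 60.63 d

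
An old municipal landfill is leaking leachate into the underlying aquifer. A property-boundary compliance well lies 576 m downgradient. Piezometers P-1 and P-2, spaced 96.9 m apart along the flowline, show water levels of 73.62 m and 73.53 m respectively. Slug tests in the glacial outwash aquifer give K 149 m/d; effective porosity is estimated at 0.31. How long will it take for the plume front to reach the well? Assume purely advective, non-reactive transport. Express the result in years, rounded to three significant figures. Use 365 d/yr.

3.53 years

Hydraulic gradient i = (73.62 − 73.53) / 96.9 = 0.09 / 96.9 = 9.288e-4
Darcy flux q = K·i = 149 × 9.288e-4 = 0.1384 m/d
Average linear velocity = 0.1384 / 0.31 = 0.4464 m/d
t = L / v = 576 / 0.4464 = 1290 d
   = 1290 / 365 = 3.53 yr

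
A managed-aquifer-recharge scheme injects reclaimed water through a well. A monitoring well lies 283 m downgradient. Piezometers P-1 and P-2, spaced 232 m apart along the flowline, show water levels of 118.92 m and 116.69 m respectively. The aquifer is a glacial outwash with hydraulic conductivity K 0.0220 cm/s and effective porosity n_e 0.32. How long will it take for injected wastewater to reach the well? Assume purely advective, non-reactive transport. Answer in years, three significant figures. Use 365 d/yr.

Hydraulic gradient i = (118.92 − 116.69) / 232 = 2.23 / 232 = 0.009612
K = 0.0220 cm/s × 864 = 19.01 m/d
Darcy flux q = K·i = 19.01 × 0.009612 = 0.1827 m/d
v = Ki/n = 19.01·0.009612/0.32 = 0.5710 m/d
t = L / v = 283 / 0.5710 = 495.7 d
   = 495.7 / 365 = 1.36 yr

1.36 years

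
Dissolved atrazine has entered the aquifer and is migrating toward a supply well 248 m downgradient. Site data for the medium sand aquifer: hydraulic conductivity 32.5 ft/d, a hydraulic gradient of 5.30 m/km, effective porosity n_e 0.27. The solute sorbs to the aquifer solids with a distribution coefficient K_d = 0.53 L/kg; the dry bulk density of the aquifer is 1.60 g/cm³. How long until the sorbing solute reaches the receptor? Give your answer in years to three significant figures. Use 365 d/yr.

14.5 years

K = 32.5 ft/d × 0.3048 = 9.906 m/d
Specific discharge q = 9.906 × 0.0053 = 0.05250 m/d
Average linear velocity = 0.05250 / 0.27 = 0.1945 m/d
Retardation R = 1 + ρ_b·K_d/n = 1 + 1.60×0.53/0.27 = 4.141
Contaminant velocity v_c = v/R = 0.1945/4.141 = 0.04696 m/d
t = L/v_c = 248/0.04696 = 5281 d
   = 5281/365 = 14.5 yr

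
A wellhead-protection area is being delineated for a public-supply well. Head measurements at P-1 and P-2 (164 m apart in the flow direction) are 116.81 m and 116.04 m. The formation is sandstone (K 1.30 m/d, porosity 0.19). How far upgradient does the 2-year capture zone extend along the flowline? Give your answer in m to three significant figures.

Hydraulic gradient i = (116.81 − 116.04) / 164 = 0.77 / 164 = 0.004695
Darcy flux q = K·i = 1.30 × 0.004695 = 0.006104 m/d
Average linear velocity = 0.006104 / 0.19 = 0.03212 m/d
T = 2 yr × 365 = 730 d
L = v × T = 0.03212 × 730 = 23.45 m

23.5 m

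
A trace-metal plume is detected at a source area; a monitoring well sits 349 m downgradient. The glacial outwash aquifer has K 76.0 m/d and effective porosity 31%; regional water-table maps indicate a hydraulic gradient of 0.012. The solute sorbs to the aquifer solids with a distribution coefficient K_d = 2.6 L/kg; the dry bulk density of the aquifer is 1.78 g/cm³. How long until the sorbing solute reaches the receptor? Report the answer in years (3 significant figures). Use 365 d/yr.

Darcy flux q = K·i = 76.0 × 0.012 = 0.9120 m/d
v = Ki/n = 76.0·0.012/0.31 = 2.942 m/d
Retardation R = 1 + ρ_b·K_d/n = 1 + 1.78×2.6/0.31 = 15.93
Contaminant velocity v_c = v/R = 2.942/15.93 = 0.1847 m/d
t = L/v_c = 349/0.1847 = 1890 d
   = 1890/365 = 5.18 yr

5.18 years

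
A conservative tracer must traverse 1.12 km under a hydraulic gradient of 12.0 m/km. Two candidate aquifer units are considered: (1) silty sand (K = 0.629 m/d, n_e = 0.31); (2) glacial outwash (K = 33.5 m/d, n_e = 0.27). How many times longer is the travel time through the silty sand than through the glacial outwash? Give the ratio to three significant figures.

Unit 1 (silty sand): v = 0.629×0.012/0.31 = 0.02435 m/d, t = 1120/0.02435 = 46000 d
Unit 2 (glacial outwash): v = 33.5×0.012/0.27 = 1.489 m/d, t = 1120/1.489 = 752.2 d
t(silty sand) / t(glacial outwash) = 46000/752.2 = 61.1

61.1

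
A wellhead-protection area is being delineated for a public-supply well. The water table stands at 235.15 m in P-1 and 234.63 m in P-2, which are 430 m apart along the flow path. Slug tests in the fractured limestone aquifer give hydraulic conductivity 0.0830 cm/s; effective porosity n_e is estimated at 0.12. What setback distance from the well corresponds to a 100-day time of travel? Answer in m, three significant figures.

72.3 m

Hydraulic gradient i = (235.15 − 234.63) / 430 = 0.52 / 430 = 0.001209
K = 0.0830 cm/s × 864 = 71.71 m/d
Darcy flux q = K·i = 71.71 × 0.001209 = 0.08672 m/d
v = Ki/n = 71.71·0.001209/0.12 = 0.7227 m/d
L = v × T = 0.7227 × 100 = 72.27 m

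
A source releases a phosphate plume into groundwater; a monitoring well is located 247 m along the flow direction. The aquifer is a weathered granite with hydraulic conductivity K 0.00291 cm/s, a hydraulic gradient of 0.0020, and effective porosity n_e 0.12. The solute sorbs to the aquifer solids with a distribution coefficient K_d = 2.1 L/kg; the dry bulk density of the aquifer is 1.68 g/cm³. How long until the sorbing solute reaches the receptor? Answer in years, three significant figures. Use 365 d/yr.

491 years

K = 0.00291 cm/s × 864 = 2.514 m/d
q = Ki = 2.514 × 0.0020 = 0.005028 m/d
v_s = q/n_e = 0.005028/0.12 = 0.04190 m/d
Retardation R = 1 + ρ_b·K_d/n = 1 + 1.68×2.1/0.12 = 30.40
Contaminant velocity v_c = v/R = 0.04190/30.40 = 0.001378 m/d
t = L/v_c = 247/0.001378 = 179200 d
   = 179200/365 = 491 yr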